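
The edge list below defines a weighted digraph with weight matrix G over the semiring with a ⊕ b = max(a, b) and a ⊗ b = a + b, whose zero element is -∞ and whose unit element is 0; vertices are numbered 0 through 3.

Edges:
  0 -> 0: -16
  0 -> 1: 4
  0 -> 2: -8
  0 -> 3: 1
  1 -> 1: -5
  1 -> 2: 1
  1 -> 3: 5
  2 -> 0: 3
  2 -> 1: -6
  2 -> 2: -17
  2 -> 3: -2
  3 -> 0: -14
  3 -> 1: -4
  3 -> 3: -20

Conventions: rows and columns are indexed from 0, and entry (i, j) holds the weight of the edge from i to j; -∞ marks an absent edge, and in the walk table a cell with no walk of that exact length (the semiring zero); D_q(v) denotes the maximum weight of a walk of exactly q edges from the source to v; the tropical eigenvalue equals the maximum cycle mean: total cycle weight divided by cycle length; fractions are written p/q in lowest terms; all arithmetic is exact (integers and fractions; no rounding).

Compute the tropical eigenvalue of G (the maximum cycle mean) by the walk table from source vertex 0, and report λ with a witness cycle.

q=0: [0, -∞, -∞, -∞]
q=1: [-16, 4, -8, 1]
q=2: [-5, -1, 5, 9]
q=3: [8, 5, 0, 4]
q=4: [3, 12, 6, 10]
Optimal cycle mean attained by: cycle 0->1->2->0, total 4 + 1 + 3, length 3.
Answer: λ = 8/3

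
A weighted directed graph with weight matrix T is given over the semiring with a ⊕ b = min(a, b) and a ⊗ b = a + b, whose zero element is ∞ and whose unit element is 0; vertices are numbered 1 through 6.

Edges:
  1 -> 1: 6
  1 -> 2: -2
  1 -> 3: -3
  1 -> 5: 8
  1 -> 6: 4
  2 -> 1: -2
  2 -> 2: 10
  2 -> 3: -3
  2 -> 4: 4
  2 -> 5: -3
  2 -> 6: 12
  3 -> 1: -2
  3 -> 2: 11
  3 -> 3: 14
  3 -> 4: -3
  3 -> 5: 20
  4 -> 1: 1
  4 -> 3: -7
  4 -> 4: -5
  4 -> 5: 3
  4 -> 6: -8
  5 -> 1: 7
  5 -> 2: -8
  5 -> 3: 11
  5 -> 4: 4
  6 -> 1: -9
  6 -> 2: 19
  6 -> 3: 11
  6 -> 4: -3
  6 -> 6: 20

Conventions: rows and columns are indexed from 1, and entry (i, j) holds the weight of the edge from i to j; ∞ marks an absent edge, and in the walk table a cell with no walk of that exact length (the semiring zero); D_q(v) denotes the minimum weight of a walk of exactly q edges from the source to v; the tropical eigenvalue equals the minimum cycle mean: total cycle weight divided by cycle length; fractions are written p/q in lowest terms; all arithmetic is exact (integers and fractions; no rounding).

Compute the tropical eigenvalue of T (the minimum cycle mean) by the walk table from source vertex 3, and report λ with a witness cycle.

q=0: [∞, ∞, 0, ∞, ∞, ∞]
q=1: [-2, 11, 14, -3, 20, ∞]
q=2: [-2, -4, -10, -8, 0, -11]
q=3: [-20, -8, -15, -14, -7, -16]
q=4: [-25, -22, -23, -19, -12, -22]
q=5: [-31, -27, -28, -26, -25, -27]
q=6: [-36, -33, -34, -31, -30, -34]
Optimal cycle mean attained by: cycle 1->3->4->6->1, total (-3) + (-3) + (-8) + (-9), length 4.
Answer: λ = -23/4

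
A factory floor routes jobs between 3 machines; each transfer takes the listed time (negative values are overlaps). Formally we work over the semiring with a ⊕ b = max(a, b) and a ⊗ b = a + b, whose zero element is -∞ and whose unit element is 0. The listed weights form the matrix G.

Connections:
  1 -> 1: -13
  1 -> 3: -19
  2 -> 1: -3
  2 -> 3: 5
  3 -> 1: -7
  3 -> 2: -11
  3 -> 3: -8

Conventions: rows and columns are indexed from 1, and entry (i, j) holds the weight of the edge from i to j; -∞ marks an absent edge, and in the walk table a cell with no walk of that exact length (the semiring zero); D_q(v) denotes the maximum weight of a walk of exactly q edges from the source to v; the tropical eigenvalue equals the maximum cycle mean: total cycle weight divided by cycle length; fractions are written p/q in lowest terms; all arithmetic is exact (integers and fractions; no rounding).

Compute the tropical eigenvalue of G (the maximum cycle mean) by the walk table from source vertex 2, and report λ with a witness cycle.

q=0: [-∞, 0, -∞]
q=1: [-3, -∞, 5]
q=2: [-2, -6, -3]
q=3: [-9, -14, -1]
Optimal cycle mean attained by: cycle 2->3->2, total 5 + (-11), length 2.
Answer: λ = -3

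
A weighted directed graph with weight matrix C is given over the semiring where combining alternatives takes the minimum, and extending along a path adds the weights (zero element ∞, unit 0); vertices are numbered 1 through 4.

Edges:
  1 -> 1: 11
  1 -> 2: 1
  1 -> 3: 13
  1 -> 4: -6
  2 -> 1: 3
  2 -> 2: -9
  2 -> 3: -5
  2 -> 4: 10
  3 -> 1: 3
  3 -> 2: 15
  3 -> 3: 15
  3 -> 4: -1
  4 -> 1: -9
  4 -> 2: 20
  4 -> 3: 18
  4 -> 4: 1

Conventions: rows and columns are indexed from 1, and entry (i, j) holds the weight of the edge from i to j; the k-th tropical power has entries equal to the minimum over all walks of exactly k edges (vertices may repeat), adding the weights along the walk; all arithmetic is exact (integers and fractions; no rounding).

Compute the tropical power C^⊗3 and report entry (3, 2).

C^⊗2:
  [-15, -8, -4, -5]
  [-6, -18, -14, -6]
  [-10, 4, 10, -3]
  [-8, -8, 4, -15]
C^⊗3:
  [-14, -17, -13, -21]
  [-15, -27, -23, -15]
  [-12, -9, -1, -16]
  [-24, -17, -13, -14]
Key observation: the optimum is the walk 3->4->1->2, with weight (-1) + (-9) + 1 = -9.
Optimal value attained by: walk 3->4->1->2.
Answer: (C^⊗3)[3][2] = -9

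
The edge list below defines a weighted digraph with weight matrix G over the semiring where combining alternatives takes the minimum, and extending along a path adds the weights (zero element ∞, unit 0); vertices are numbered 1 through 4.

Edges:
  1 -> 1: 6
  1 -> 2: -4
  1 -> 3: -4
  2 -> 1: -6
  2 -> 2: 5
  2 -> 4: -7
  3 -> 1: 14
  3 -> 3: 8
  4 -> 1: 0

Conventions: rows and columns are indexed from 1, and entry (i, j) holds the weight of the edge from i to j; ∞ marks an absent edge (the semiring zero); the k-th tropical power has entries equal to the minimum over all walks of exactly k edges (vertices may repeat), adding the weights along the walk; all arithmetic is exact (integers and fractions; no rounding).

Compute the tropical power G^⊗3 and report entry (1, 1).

G^⊗2:
  [-10, 1, 2, -11]
  [-7, -10, -10, -2]
  [20, 10, 10, ∞]
  [6, -4, -4, ∞]
G^⊗3:
  [-11, -14, -14, -6]
  [-16, -11, -11, -17]
  [4, 15, 16, 3]
  [-10, 1, 2, -11]
Key observation: the optimum is the walk 1->2->4->1, with weight (-4) + (-7) + 0 = -11.
Optimal value attained by: walk 1->2->4->1.
Answer: (G^⊗3)[1][1] = -11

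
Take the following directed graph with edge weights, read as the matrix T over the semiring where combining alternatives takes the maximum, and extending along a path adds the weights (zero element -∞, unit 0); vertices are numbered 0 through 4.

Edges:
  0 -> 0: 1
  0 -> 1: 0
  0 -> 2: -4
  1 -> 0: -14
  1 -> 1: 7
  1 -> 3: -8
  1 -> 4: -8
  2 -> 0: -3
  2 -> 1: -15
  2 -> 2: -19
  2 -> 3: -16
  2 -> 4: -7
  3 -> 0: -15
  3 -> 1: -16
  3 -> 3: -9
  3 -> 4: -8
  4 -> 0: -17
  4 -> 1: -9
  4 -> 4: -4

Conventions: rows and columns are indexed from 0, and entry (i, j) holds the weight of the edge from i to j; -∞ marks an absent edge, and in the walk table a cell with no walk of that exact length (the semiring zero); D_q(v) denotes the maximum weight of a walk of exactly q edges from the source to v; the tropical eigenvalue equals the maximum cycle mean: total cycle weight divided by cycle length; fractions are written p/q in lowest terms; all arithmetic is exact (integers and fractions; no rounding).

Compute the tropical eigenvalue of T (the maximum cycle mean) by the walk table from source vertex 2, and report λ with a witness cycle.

q=0: [-∞, -∞, 0, -∞, -∞]
q=1: [-3, -15, -19, -16, -7]
q=2: [-2, -3, -7, -23, -11]
q=3: [-1, 4, -6, -11, -11]
q=4: [0, 11, -5, -4, -4]
q=5: [1, 18, -4, 3, 3]
Optimal cycle mean attained by: cycle 1->1, total 7, length 1.
Answer: λ = 7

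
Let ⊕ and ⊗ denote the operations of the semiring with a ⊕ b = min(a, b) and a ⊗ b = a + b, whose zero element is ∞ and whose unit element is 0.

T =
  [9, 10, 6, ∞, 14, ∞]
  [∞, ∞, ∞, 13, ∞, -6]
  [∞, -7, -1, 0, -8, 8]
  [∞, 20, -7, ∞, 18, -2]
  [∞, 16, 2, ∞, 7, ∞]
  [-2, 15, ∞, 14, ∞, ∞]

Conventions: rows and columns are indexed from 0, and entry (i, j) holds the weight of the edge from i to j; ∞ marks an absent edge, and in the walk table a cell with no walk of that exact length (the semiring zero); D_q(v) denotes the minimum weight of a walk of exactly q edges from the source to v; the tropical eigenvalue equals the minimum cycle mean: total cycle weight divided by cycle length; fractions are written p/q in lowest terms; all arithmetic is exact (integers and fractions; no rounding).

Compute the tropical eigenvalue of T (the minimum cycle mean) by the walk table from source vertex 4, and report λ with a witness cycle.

q=0: [∞, ∞, ∞, ∞, 0, ∞]
q=1: [∞, 16, 2, ∞, 7, ∞]
q=2: [∞, -5, 1, 2, -6, 10]
q=3: [8, -6, -5, 1, -7, -11]
q=4: [-13, -12, -6, -5, -13, -12]
q=5: [-14, -13, -12, -6, -14, -18]
q=6: [-20, -19, -13, -12, -20, -19]
Optimal cycle mean attained by: cycle 2->3->2, total 0 + (-7), length 2.
Answer: λ = -7/2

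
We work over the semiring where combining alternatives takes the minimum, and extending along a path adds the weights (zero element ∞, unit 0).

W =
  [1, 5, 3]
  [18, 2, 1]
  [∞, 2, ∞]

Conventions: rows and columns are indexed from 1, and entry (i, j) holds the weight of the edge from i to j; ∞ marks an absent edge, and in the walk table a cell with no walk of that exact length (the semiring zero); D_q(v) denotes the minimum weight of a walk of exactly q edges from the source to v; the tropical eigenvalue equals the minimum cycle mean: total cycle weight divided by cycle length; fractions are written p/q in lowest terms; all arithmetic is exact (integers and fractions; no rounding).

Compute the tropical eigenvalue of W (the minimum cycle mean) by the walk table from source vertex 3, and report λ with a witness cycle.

q=0: [∞, ∞, 0]
q=1: [∞, 2, ∞]
q=2: [20, 4, 3]
q=3: [21, 5, 5]
Optimal cycle mean attained by: cycle 1->1, total 1, length 1.
Answer: λ = 1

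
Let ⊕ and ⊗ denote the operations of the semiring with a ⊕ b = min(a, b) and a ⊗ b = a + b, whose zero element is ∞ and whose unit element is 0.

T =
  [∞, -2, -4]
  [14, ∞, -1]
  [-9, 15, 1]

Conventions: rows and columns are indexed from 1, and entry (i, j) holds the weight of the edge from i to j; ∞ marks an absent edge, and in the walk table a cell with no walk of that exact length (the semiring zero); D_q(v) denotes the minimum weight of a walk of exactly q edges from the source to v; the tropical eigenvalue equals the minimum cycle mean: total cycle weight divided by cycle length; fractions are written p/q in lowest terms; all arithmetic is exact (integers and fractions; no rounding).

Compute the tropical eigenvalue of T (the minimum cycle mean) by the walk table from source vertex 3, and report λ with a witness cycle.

q=0: [∞, ∞, 0]
q=1: [-9, 15, 1]
q=2: [-8, -11, -13]
q=3: [-22, -10, -12]
Optimal cycle mean attained by: cycle 1->3->1, total (-4) + (-9), length 2.
Answer: λ = -13/2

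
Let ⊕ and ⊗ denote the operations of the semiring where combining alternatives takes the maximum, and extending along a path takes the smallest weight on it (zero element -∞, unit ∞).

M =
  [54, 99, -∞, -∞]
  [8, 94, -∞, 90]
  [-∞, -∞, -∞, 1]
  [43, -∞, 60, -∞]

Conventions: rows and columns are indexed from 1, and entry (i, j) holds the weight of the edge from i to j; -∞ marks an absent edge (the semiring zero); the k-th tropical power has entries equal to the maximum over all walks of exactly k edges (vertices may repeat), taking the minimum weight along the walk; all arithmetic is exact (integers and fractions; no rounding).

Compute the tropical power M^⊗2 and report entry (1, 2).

M^⊗2:
  [54, 94, -∞, 90]
  [43, 94, 60, 90]
  [1, -∞, 1, -∞]
  [43, 43, -∞, 1]
Key observation: the optimum is the walk 1->2->2, with weight 99 min 94 = 94.
Optimal value attained by: walk 1->2->2.
Answer: (M^⊗2)[1][2] = 94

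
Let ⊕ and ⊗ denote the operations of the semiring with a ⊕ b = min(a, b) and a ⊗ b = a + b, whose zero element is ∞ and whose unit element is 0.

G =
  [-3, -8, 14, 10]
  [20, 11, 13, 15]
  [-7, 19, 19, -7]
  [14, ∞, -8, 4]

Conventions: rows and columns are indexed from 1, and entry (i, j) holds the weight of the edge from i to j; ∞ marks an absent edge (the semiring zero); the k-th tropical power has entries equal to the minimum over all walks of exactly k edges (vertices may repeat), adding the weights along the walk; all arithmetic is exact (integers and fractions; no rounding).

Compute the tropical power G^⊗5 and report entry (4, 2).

G^⊗2:
  [-6, -11, 2, 7]
  [6, 12, 7, 6]
  [-10, -15, -15, -3]
  [-15, 6, -4, -15]
G^⊗3:
  [-9, -14, -1, -5]
  [0, -2, -2, 0]
  [-22, -18, -11, -22]
  [-18, -23, -23, -11]
G^⊗4:
  [-12, -17, -13, -8]
  [-9, -8, -8, -9]
  [-25, -30, -30, -18]
  [-30, -26, -19, -30]
G^⊗5:
  [-20, -20, -16, -20]
  [-15, -17, -17, -15]
  [-37, -33, -26, -37]
  [-33, -38, -38, -26]
Key observation: the optimum is the walk 4->3->4->3->1->2, with weight (-8) + (-7) + (-8) + (-7) + (-8) = -38.
Optimal value attained by: walk 4->3->4->3->1->2.
Answer: (G^⊗5)[4][2] = -38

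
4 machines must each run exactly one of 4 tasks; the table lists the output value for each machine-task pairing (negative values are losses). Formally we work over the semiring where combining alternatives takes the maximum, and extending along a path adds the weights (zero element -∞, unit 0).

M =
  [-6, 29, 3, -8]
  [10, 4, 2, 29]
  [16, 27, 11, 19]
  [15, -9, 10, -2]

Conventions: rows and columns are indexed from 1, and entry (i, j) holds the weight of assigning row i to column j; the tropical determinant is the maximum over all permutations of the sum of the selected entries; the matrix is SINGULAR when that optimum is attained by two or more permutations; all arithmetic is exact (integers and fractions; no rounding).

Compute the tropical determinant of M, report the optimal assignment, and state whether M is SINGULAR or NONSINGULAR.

σ = (1, 2, 3, 4): (-6) + 4 + 11 + (-2) = 7
σ = (1, 2, 4, 3): (-6) + 4 + 19 + 10 = 27
σ = (1, 3, 2, 4): (-6) + 2 + 27 + (-2) = 21
σ = (1, 3, 4, 2): (-6) + 2 + 19 + (-9) = 6
σ = (1, 4, 2, 3): (-6) + 29 + 27 + 10 = 60
σ = (1, 4, 3, 2): (-6) + 29 + 11 + (-9) = 25
σ = (2, 1, 3, 4): 29 + 10 + 11 + (-2) = 48
σ = (2, 1, 4, 3): 29 + 10 + 19 + 10 = 68
σ = (2, 3, 1, 4): 29 + 2 + 16 + (-2) = 45
σ = (2, 3, 4, 1): 29 + 2 + 19 + 15 = 65
σ = (2, 4, 1, 3): 29 + 29 + 16 + 10 = 84
σ = (2, 4, 3, 1): 29 + 29 + 11 + 15 = 84
σ = (3, 1, 2, 4): 3 + 10 + 27 + (-2) = 38
σ = (3, 1, 4, 2): 3 + 10 + 19 + (-9) = 23
σ = (3, 2, 1, 4): 3 + 4 + 16 + (-2) = 21
σ = (3, 2, 4, 1): 3 + 4 + 19 + 15 = 41
σ = (3, 4, 1, 2): 3 + 29 + 16 + (-9) = 39
σ = (3, 4, 2, 1): 3 + 29 + 27 + 15 = 74
σ = (4, 1, 2, 3): (-8) + 10 + 27 + 10 = 39
σ = (4, 1, 3, 2): (-8) + 10 + 11 + (-9) = 4
σ = (4, 2, 1, 3): (-8) + 4 + 16 + 10 = 22
σ = (4, 2, 3, 1): (-8) + 4 + 11 + 15 = 22
σ = (4, 3, 1, 2): (-8) + 2 + 16 + (-9) = 1
σ = (4, 3, 2, 1): (-8) + 2 + 27 + 15 = 36
Optimal value attained by: σ = (2, 4, 1, 3).
Answer: det⊕(M) = 84; verdict: SINGULAR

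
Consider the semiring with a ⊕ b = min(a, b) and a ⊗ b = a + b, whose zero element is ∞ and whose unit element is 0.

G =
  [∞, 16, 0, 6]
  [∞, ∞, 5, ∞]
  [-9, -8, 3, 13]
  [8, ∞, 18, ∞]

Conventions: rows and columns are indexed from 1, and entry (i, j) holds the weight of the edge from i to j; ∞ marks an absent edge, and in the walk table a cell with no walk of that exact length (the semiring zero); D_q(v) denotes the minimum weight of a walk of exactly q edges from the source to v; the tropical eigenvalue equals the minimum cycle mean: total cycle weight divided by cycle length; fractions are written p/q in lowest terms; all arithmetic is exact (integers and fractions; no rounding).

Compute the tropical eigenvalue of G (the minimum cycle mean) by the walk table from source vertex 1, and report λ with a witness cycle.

q=0: [0, ∞, ∞, ∞]
q=1: [∞, 16, 0, 6]
q=2: [-9, -8, 3, 13]
q=3: [-6, -5, -9, -3]
q=4: [-18, -17, -6, 0]
Optimal cycle mean attained by: cycle 1->3->1, total 0 + (-9), length 2.
Answer: λ = -9/2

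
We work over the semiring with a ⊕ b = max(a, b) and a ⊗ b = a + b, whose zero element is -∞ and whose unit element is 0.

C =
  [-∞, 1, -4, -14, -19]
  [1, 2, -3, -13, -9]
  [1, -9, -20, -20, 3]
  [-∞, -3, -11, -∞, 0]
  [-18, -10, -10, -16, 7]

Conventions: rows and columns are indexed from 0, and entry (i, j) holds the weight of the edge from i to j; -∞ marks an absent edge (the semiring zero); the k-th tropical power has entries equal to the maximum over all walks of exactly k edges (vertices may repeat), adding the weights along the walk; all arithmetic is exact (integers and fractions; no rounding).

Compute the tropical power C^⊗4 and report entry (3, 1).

C^⊗2:
  [2, 3, -2, -12, -1]
  [3, 4, -1, -11, 0]
  [-8, 2, -3, -13, 10]
  [-2, -1, -6, -16, 7]
  [-9, -3, -3, -9, 14]
C^⊗3:
  [4, 5, 0, -10, 6]
  [5, 6, 1, -9, 7]
  [3, 4, 0, -6, 17]
  [0, 1, -3, -9, 14]
  [-2, 4, 4, -2, 21]
C^⊗4:
  [6, 7, 2, -8, 13]
  [7, 8, 3, -7, 14]
  [5, 7, 7, 1, 24]
  [2, 4, 4, -2, 21]
  [5, 11, 11, 5, 28]
Key observation: the optimum is the walk 3->4->4->4->1, with weight 0 + 7 + 7 + (-10) = 4.
Optimal value attained by: walk 3->4->4->4->1.
Answer: (C^⊗4)[3][1] = 4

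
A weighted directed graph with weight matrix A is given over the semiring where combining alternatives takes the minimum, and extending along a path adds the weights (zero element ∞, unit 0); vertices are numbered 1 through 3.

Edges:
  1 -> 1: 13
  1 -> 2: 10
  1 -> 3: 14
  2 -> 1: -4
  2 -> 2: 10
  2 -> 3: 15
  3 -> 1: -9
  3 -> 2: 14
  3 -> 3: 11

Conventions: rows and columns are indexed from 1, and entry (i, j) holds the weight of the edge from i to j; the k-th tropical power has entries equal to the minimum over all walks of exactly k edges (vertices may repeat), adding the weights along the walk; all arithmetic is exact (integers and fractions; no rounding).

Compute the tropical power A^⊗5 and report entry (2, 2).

A^⊗2:
  [5, 20, 25]
  [6, 6, 10]
  [2, 1, 5]
A^⊗3:
  [16, 15, 19]
  [1, 16, 20]
  [-4, 11, 16]
A^⊗4:
  [10, 25, 30]
  [11, 11, 15]
  [7, 6, 10]
A^⊗5:
  [21, 20, 24]
  [6, 21, 25]
  [1, 16, 21]
Key observation: the optimum is the walk 2->1->3->1->2->2, with weight (-4) + 14 + (-9) + 10 + 10 = 21.
Optimal value attained by: walk 2->1->3->1->2->2.
Answer: (A^⊗5)[2][2] = 21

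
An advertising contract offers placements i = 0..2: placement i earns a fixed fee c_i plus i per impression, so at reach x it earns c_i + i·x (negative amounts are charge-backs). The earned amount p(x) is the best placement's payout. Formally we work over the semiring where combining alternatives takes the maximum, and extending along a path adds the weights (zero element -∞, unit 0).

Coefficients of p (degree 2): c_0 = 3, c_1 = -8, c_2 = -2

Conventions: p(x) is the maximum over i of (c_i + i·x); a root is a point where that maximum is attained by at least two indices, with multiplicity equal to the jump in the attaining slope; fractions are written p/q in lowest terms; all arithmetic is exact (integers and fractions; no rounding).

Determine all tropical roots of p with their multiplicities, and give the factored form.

hull edge (i=0, c=3) to (i=2, c=-2): slope -5/2, span 2
Factored form: p(x) = -2 ⊗ (x ⊕ 5/2) ⊗ (x ⊕ 5/2)
Answer: roots = 5/2 (mult 2)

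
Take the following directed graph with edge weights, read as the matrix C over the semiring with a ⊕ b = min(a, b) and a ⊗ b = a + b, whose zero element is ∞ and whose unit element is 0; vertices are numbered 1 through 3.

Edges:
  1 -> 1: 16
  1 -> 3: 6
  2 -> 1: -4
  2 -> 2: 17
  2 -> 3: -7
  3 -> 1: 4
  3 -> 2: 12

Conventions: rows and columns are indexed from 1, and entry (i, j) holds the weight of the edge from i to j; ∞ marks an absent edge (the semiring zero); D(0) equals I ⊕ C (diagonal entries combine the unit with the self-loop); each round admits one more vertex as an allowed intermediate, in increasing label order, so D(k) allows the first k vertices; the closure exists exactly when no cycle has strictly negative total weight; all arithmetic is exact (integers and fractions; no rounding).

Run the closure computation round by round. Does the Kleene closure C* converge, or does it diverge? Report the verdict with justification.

D(0):
  [0, ∞, 6]
  [-4, 0, -7]
  [4, 12, 0]
D(1):
  [0, ∞, 6]
  [-4, 0, -7]
  [4, 12, 0]
D(2):
  [0, ∞, 6]
  [-4, 0, -7]
  [4, 12, 0]
D(3):
  [0, 18, 6]
  [-4, 0, -7]
  [4, 12, 0]
Key observation: every diagonal entry stays at the unit through all rounds, so no improving cycle exists.
Answer: CONVERGES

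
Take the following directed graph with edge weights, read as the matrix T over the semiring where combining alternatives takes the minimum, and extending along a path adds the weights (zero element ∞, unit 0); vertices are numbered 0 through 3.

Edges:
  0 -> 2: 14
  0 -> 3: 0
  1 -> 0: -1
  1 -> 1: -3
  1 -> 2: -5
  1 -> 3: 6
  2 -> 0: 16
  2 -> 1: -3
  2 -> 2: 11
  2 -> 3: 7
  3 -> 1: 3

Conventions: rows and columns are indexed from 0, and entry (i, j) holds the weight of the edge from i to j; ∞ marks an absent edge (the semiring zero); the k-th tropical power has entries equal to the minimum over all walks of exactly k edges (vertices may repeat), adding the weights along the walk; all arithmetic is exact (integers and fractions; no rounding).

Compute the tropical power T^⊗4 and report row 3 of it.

T^⊗2:
  [30, 3, 25, 21]
  [-4, -8, -8, -1]
  [-4, -6, -8, 3]
  [2, 0, -2, 9]
T^⊗3:
  [2, 0, -2, 9]
  [-9, -11, -13, -4]
  [-7, -11, -11, -4]
  [-1, -5, -5, 2]
T^⊗4:
  [-1, -5, -5, 2]
  [-12, -16, -16, -9]
  [-12, -14, -16, -7]
  [-6, -8, -10, -1]
Answer: row 3 of T^⊗4 = [-6, -8, -10, -1]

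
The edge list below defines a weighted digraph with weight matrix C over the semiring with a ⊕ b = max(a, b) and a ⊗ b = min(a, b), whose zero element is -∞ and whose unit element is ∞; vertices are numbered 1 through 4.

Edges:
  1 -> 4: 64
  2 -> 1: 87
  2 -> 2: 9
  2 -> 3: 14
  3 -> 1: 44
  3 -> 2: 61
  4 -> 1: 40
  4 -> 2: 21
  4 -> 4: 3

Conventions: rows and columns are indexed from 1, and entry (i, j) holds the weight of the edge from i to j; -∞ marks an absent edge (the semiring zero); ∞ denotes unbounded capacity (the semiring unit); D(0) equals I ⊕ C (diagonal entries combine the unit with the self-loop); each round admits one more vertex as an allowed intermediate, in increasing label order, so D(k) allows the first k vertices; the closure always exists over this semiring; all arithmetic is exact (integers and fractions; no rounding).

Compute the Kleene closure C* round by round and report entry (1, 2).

D(0):
  [∞, -∞, -∞, 64]
  [87, ∞, 14, -∞]
  [44, 61, ∞, -∞]
  [40, 21, -∞, ∞]
D(1):
  [∞, -∞, -∞, 64]
  [87, ∞, 14, 64]
  [44, 61, ∞, 44]
  [40, 21, -∞, ∞]
D(2):
  [∞, -∞, -∞, 64]
  [87, ∞, 14, 64]
  [61, 61, ∞, 61]
  [40, 21, 14, ∞]
D(3):
  [∞, -∞, -∞, 64]
  [87, ∞, 14, 64]
  [61, 61, ∞, 61]
  [40, 21, 14, ∞]
D(4):
  [∞, 21, 14, 64]
  [87, ∞, 14, 64]
  [61, 61, ∞, 61]
  [40, 21, 14, ∞]
Answer: C*[1][2] = 21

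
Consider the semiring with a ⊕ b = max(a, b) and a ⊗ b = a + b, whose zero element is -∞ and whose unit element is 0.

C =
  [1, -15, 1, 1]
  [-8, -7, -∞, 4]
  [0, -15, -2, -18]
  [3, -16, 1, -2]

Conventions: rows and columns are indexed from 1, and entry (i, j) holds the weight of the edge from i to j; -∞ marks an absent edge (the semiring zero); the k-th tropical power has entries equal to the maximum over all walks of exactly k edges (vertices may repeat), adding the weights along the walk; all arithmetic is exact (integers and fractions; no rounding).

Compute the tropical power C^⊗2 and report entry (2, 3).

C^⊗2:
  [4, -14, 2, 2]
  [7, -12, 5, 2]
  [1, -15, 1, 1]
  [4, -12, 4, 4]
Key observation: the optimum is the walk 2->4->3, with weight 4 + 1 = 5.
Optimal value attained by: walk 2->4->3.
Answer: (C^⊗2)[2][3] = 5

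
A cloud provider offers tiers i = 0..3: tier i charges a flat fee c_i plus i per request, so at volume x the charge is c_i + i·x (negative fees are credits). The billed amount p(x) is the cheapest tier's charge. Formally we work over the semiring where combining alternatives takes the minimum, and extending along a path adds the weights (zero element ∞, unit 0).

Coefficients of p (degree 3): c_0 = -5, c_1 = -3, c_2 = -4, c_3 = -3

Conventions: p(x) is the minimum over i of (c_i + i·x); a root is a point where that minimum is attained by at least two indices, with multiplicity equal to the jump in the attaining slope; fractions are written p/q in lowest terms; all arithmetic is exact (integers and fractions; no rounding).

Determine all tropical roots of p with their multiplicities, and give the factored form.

hull edge (i=0, c=-5) to (i=2, c=-4): slope 1/2, span 2
hull edge (i=2, c=-4) to (i=3, c=-3): slope 1, span 1
Factored form: p(x) = -3 ⊗ (x ⊕ (-1)) ⊗ (x ⊕ (-1/2)) ⊗ (x ⊕ (-1/2))
Answer: roots = -1 (mult 1), -1/2 (mult 2)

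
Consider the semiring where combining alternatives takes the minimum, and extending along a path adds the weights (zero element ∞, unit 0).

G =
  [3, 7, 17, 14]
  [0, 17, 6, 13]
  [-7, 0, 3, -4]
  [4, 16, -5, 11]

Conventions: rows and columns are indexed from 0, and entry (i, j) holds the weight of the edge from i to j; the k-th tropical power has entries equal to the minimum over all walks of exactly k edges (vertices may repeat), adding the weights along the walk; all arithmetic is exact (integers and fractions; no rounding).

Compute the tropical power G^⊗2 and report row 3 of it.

G^⊗2:
  [6, 10, 9, 13]
  [-1, 6, 8, 2]
  [-4, 0, -9, -1]
  [-12, -5, -2, -9]
Answer: row 3 of G^⊗2 = [-12, -5, -2, -9]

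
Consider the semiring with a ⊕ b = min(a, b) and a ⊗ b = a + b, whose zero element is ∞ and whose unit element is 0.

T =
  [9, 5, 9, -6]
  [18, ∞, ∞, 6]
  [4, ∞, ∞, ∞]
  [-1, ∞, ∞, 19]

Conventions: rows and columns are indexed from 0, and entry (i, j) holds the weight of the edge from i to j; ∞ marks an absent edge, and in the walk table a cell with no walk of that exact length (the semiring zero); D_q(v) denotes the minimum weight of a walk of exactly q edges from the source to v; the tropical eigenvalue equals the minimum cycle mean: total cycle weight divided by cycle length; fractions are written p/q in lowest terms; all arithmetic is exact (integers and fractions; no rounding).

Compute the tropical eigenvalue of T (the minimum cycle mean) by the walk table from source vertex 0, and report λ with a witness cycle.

q=0: [0, ∞, ∞, ∞]
q=1: [9, 5, 9, -6]
q=2: [-7, 14, 18, 3]
q=3: [2, -2, 2, -13]
q=4: [-14, 7, 11, -4]
Optimal cycle mean attained by: cycle 0->3->0, total (-6) + (-1), length 2.
Answer: λ = -7/2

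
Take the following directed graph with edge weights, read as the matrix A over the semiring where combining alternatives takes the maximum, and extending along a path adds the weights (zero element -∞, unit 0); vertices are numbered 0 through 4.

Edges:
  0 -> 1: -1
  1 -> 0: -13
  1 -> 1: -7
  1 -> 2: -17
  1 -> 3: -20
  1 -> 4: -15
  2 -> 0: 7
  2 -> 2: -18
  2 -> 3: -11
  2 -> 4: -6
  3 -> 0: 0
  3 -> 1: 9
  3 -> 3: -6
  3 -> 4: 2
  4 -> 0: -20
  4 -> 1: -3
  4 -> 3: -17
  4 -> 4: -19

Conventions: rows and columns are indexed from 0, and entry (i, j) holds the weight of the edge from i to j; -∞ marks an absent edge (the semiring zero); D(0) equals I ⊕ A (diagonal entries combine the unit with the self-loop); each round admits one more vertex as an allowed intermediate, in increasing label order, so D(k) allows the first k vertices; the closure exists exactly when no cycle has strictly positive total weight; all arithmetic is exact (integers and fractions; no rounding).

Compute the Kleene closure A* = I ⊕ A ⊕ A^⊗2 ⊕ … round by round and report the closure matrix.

D(0):
  [0, -1, -∞, -∞, -∞]
  [-13, 0, -17, -20, -15]
  [7, -∞, 0, -11, -6]
  [0, 9, -∞, 0, 2]
  [-20, -3, -∞, -17, 0]
D(1):
  [0, -1, -∞, -∞, -∞]
  [-13, 0, -17, -20, -15]
  [7, 6, 0, -11, -6]
  [0, 9, -∞, 0, 2]
  [-20, -3, -∞, -17, 0]
D(2):
  [0, -1, -18, -21, -16]
  [-13, 0, -17, -20, -15]
  [7, 6, 0, -11, -6]
  [0, 9, -8, 0, 2]
  [-16, -3, -20, -17, 0]
D(3):
  [0, -1, -18, -21, -16]
  [-10, 0, -17, -20, -15]
  [7, 6, 0, -11, -6]
  [0, 9, -8, 0, 2]
  [-13, -3, -20, -17, 0]
D(4):
  [0, -1, -18, -21, -16]
  [-10, 0, -17, -20, -15]
  [7, 6, 0, -11, -6]
  [0, 9, -8, 0, 2]
  [-13, -3, -20, -17, 0]
D(5):
  [0, -1, -18, -21, -16]
  [-10, 0, -17, -20, -15]
  [7, 6, 0, -11, -6]
  [0, 9, -8, 0, 2]
  [-13, -3, -20, -17, 0]
Answer: A* = [[0, -1, -18, -21, -16], [-10, 0, -17, -20, -15], [7, 6, 0, -11, -6], [0, 9, -8, 0, 2], [-13, -3, -20, -17, 0]]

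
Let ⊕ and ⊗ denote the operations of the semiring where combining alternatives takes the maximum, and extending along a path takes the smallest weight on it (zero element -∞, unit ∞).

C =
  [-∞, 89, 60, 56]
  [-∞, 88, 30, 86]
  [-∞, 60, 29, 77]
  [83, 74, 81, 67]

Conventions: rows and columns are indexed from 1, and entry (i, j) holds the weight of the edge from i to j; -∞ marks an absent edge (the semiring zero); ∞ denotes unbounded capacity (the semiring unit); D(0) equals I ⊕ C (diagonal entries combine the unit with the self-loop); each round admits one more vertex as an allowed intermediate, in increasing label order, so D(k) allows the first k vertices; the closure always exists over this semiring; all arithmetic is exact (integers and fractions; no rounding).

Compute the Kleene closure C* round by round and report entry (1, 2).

D(0):
  [∞, 89, 60, 56]
  [-∞, ∞, 30, 86]
  [-∞, 60, ∞, 77]
  [83, 74, 81, ∞]
D(1):
  [∞, 89, 60, 56]
  [-∞, ∞, 30, 86]
  [-∞, 60, ∞, 77]
  [83, 83, 81, ∞]
D(2):
  [∞, 89, 60, 86]
  [-∞, ∞, 30, 86]
  [-∞, 60, ∞, 77]
  [83, 83, 81, ∞]
D(3):
  [∞, 89, 60, 86]
  [-∞, ∞, 30, 86]
  [-∞, 60, ∞, 77]
  [83, 83, 81, ∞]
D(4):
  [∞, 89, 81, 86]
  [83, ∞, 81, 86]
  [77, 77, ∞, 77]
  [83, 83, 81, ∞]
Answer: C*[1][2] = 89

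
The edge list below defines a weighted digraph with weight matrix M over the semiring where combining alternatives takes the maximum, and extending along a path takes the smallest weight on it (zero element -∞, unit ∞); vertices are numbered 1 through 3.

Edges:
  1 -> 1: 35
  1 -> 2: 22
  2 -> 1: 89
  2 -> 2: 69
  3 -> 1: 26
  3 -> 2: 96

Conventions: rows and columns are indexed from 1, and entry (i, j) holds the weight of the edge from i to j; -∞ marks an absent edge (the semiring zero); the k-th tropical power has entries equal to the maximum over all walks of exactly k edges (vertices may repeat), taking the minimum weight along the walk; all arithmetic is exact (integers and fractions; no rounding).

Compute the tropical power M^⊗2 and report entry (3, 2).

M^⊗2:
  [35, 22, -∞]
  [69, 69, -∞]
  [89, 69, -∞]
Key observation: the optimum is the walk 3->2->2, with weight 96 min 69 = 69.
Optimal value attained by: walk 3->2->2.
Answer: (M^⊗2)[3][2] = 69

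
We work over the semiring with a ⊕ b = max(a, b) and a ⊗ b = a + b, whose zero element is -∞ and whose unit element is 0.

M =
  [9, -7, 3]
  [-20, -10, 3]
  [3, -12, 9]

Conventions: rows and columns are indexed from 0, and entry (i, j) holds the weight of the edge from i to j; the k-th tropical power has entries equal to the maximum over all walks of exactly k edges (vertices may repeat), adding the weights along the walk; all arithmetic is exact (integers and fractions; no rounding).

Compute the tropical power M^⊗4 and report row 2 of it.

M^⊗2:
  [18, 2, 12]
  [6, -9, 12]
  [12, -3, 18]
M^⊗3:
  [27, 11, 21]
  [15, 0, 21]
  [21, 6, 27]
M^⊗4:
  [36, 20, 30]
  [24, 9, 30]
  [30, 15, 36]
Answer: row 2 of M^⊗4 = [30, 15, 36]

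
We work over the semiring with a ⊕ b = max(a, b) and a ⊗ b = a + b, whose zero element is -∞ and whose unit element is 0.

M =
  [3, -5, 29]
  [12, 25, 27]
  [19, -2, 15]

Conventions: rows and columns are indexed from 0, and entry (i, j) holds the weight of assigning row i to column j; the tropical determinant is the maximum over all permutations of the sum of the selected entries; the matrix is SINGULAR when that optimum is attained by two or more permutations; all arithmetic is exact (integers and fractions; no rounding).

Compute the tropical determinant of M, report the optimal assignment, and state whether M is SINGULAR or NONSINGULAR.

σ = (0, 1, 2): 3 + 25 + 15 = 43
σ = (0, 2, 1): 3 + 27 + (-2) = 28
σ = (1, 0, 2): (-5) + 12 + 15 = 22
σ = (1, 2, 0): (-5) + 27 + 19 = 41
σ = (2, 0, 1): 29 + 12 + (-2) = 39
σ = (2, 1, 0): 29 + 25 + 19 = 73
Optimal value attained by: σ = (2, 1, 0).
Answer: det⊕(M) = 73; verdict: NONSINGULAR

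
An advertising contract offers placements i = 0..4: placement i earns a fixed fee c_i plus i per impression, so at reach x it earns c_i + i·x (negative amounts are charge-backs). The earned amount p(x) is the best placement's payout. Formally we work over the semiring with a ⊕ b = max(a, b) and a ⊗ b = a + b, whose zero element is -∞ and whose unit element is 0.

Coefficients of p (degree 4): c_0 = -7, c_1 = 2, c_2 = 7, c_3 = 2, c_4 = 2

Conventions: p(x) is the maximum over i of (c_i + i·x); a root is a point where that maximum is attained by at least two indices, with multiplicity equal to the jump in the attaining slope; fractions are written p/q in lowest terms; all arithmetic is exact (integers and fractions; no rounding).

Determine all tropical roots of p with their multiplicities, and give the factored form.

hull edge (i=0, c=-7) to (i=1, c=2): slope 9, span 1
hull edge (i=1, c=2) to (i=2, c=7): slope 5, span 1
hull edge (i=2, c=7) to (i=4, c=2): slope -5/2, span 2
Factored form: p(x) = 2 ⊗ (x ⊕ (-9)) ⊗ (x ⊕ (-5)) ⊗ (x ⊕ 5/2) ⊗ (x ⊕ 5/2)
Answer: roots = -9 (mult 1), -5 (mult 1), 5/2 (mult 2)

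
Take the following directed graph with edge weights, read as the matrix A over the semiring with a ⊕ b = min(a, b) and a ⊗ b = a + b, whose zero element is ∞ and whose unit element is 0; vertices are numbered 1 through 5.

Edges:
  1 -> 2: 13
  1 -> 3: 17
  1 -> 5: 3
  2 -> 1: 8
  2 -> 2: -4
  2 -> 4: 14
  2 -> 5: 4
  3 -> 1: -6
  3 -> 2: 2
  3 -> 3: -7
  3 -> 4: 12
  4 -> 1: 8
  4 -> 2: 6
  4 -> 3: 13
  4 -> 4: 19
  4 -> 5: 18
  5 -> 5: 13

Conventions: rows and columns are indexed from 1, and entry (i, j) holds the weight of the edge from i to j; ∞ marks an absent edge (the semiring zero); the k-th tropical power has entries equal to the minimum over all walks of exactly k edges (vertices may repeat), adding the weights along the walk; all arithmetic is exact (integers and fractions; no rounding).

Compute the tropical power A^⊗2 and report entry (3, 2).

A^⊗2:
  [11, 9, 10, 27, 16]
  [4, -8, 25, 10, 0]
  [-13, -5, -14, 5, -3]
  [7, 2, 6, 20, 10]
  [∞, ∞, ∞, ∞, 26]
Key observation: the optimum is the walk 3->3->2, with weight (-7) + 2 = -5.
Optimal value attained by: walk 3->3->2.
Answer: (A^⊗2)[3][2] = -5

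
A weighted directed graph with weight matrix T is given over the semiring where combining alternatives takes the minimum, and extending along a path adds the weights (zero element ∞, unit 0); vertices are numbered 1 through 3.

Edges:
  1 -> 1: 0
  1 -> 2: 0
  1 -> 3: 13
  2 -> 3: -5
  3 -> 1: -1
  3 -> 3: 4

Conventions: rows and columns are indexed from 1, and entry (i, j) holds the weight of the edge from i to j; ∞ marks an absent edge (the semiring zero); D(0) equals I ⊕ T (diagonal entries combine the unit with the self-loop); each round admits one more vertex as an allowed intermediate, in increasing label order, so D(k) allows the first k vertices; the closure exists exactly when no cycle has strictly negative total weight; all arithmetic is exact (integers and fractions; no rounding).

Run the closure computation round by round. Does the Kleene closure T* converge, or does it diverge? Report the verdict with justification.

D(0):
  [0, 0, 13]
  [∞, 0, -5]
  [-1, ∞, 0]
D(1):
  [0, 0, 13]
  [∞, 0, -5]
  [-1, -1, 0]
Detection: at round 2, diagonal entry (3, 3) turns strictly negative.
Key observation: the cycle 3->1->2->3 has total weight (-1) + 0 + (-5), which is strictly negative.
Answer: DIVERGES — negative cycle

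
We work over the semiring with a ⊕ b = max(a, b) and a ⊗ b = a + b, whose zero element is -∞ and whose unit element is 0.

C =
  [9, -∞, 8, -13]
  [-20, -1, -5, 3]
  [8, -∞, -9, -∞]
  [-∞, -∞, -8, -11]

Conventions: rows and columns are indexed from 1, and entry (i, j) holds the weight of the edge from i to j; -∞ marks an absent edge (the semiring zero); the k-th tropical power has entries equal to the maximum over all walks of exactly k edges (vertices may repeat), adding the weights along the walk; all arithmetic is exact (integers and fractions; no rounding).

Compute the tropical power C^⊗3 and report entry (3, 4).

C^⊗2:
  [18, -∞, 17, -4]
  [3, -2, -5, 2]
  [17, -∞, 16, -5]
  [0, -∞, -17, -22]
C^⊗3:
  [27, -∞, 26, 5]
  [12, -3, 11, 1]
  [26, -∞, 25, 4]
  [9, -∞, 8, -13]
Key observation: the optimum is the walk 3->1->1->4, with weight 8 + 9 + (-13) = 4.
Optimal value attained by: walk 3->1->1->4.
Answer: (C^⊗3)[3][4] = 4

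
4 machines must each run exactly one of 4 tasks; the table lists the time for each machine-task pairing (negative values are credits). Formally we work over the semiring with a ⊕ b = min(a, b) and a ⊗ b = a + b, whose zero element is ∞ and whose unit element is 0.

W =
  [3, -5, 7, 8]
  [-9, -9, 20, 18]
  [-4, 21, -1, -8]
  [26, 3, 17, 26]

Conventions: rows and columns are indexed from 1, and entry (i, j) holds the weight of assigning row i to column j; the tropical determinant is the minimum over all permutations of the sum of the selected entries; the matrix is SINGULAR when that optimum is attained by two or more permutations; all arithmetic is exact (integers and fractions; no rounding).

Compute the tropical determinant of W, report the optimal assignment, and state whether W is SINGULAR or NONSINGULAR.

σ = (1, 2, 3, 4): 3 + (-9) + (-1) + 26 = 19
σ = (1, 2, 4, 3): 3 + (-9) + (-8) + 17 = 3
σ = (1, 3, 2, 4): 3 + 20 + 21 + 26 = 70
σ = (1, 3, 4, 2): 3 + 20 + (-8) + 3 = 18
σ = (1, 4, 2, 3): 3 + 18 + 21 + 17 = 59
σ = (1, 4, 3, 2): 3 + 18 + (-1) + 3 = 23
σ = (2, 1, 3, 4): (-5) + (-9) + (-1) + 26 = 11
σ = (2, 1, 4, 3): (-5) + (-9) + (-8) + 17 = -5
σ = (2, 3, 1, 4): (-5) + 20 + (-4) + 26 = 37
σ = (2, 3, 4, 1): (-5) + 20 + (-8) + 26 = 33
σ = (2, 4, 1, 3): (-5) + 18 + (-4) + 17 = 26
σ = (2, 4, 3, 1): (-5) + 18 + (-1) + 26 = 38
σ = (3, 1, 2, 4): 7 + (-9) + 21 + 26 = 45
σ = (3, 1, 4, 2): 7 + (-9) + (-8) + 3 = -7
σ = (3, 2, 1, 4): 7 + (-9) + (-4) + 26 = 20
σ = (3, 2, 4, 1): 7 + (-9) + (-8) + 26 = 16
σ = (3, 4, 1, 2): 7 + 18 + (-4) + 3 = 24
σ = (3, 4, 2, 1): 7 + 18 + 21 + 26 = 72
σ = (4, 1, 2, 3): 8 + (-9) + 21 + 17 = 37
σ = (4, 1, 3, 2): 8 + (-9) + (-1) + 3 = 1
σ = (4, 2, 1, 3): 8 + (-9) + (-4) + 17 = 12
σ = (4, 2, 3, 1): 8 + (-9) + (-1) + 26 = 24
σ = (4, 3, 1, 2): 8 + 20 + (-4) + 3 = 27
σ = (4, 3, 2, 1): 8 + 20 + 21 + 26 = 75
Optimal value attained by: σ = (3, 1, 4, 2).
Answer: det⊕(W) = -7; verdict: NONSINGULAR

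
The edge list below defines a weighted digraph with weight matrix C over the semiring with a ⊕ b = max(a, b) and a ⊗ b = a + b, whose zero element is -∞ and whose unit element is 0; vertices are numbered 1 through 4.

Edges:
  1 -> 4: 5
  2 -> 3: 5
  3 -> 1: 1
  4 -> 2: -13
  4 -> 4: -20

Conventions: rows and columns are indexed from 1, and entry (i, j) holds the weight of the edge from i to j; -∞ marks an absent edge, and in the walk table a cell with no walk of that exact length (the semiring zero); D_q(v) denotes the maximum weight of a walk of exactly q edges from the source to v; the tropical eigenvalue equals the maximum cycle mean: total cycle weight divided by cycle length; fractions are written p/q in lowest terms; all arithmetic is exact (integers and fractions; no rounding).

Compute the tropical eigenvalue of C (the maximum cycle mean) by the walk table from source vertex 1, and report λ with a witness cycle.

q=0: [0, -∞, -∞, -∞]
q=1: [-∞, -∞, -∞, 5]
q=2: [-∞, -8, -∞, -15]
q=3: [-∞, -28, -3, -35]
q=4: [-2, -48, -23, -55]
Optimal cycle mean attained by: cycle 1->4->2->3->1, total 5 + (-13) + 5 + 1, length 4.
Answer: λ = -1/2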